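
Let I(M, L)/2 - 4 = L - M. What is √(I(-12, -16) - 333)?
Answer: 3*I*√37 ≈ 18.248*I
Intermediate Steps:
I(M, L) = 8 - 2*M + 2*L (I(M, L) = 8 + 2*(L - M) = 8 + (-2*M + 2*L) = 8 - 2*M + 2*L)
√(I(-12, -16) - 333) = √((8 - 2*(-12) + 2*(-16)) - 333) = √((8 + 24 - 32) - 333) = √(0 - 333) = √(-333) = 3*I*√37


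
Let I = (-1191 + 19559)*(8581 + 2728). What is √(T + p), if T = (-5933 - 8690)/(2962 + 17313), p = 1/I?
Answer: I*√7995571419177174582813/105289956520 ≈ 0.84925*I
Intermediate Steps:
I = 207723712 (I = 18368*11309 = 207723712)
p = 1/207723712 ≈ 4.8141e-9
T = -14623/20275 ≈ -0.72123
√(T + p) = √(-14623/20275 + 1/207723712) = √(-3037543820301/4211598260800) = I*√7995571419177174582813/105289956520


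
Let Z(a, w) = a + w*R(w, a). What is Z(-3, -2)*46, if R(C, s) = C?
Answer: 46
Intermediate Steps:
Z(a, w) = a + w² (Z(a, w) = a + w*w = a + w²)
Z(-3, -2)*46 = (-3 + (-2)²)*46 = (-3 + 4)*46 = 1*46 = 46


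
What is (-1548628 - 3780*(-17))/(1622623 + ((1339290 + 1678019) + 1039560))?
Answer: -371092/1419873 ≈ -0.26136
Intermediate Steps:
(-1548628 - 3780*(-17))/(1622623 + ((1339290 + 1678019) + 1039560)) = (-1548628 + 64260)/(1622623 + (3017309 + 1039560)) = -1484368/(1622623 + 4056869) = -1484368/5679492 = -1484368*1/5679492 = -371092/1419873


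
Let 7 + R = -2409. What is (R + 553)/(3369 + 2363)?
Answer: -1863/5732 ≈ -0.32502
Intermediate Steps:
R = -2416 (R = -7 - 2409 = -2416)
(R + 553)/(3369 + 2363) = (-2416 + 553)/(3369 + 2363) = -1863/5732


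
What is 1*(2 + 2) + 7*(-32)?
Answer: -220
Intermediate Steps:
1*(2 + 2) + 7*(-32) = 1*4 - 224 = 4 - 224 = -220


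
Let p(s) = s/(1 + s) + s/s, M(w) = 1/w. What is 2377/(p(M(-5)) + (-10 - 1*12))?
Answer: -9508/85 ≈ -111.86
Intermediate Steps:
M(w) = 1/w
p(s) = 1 + s/(1 + s) (p(s) = s/(1 + s) + 1 = 1 + s/(1 + s))
2377/(p(M(-5)) + (-10 - 1*12)) = 2377/((1 + 2/(-5))/(1 + 1/(-5)) + (-10 - 1*12)) = 2377/((1 + 2*(-⅕))/(1 - ⅕) + (-10 - 12)) = 2377/((1 - ⅖)/(⅘) - 22) = 2377/((5/4)*(⅗) - 22) = 2377/(¾ - 22) = 2377/(-85/4) = -4/85*2377 = -9508/85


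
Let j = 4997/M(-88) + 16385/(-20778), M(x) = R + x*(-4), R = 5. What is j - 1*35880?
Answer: -29561194251/824194 ≈ -35867.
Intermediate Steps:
M(x) = 5 - 4*x (M(x) = 5 + x*(-4) = 5 - 4*x)
j = 10886469/824194 (j = 4997/(5 - 4*(-88)) + 16385/(-20778) = 4997/(5 + 352) + 16385*(-1/20778) = 4997/357 - 16385/20778 = 10886469/824194 ≈ 13.209)
j - 1*35880 = 10886469/824194 - 1*35880 = 10886469/824194 - 35880 = -29561194251/824194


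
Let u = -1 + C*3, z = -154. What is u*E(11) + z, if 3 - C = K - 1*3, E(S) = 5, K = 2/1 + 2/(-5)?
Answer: -93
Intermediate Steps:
K = 8/5 (K = 2*1 + 2*(-⅕) = 2 - ⅖ = 8/5 ≈ 1.6000)
C = 22/5 (C = 3 - (8/5 - 1*3) = 3 - (8/5 - 3) = 3 - 1*(-7/5) = 3 + 7/5 = 22/5 ≈ 4.4000)
u = 61/5 (u = -1 + (22/5)*3 = -1 + 66/5 = 61/5 ≈ 12.200)
u*E(11) + z = (61/5)*5 - 154 = 61 - 154 = -93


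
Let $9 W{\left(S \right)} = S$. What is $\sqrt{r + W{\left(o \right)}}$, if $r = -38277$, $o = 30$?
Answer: $\frac{i \sqrt{344463}}{3} \approx 195.64 i$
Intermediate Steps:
$W{\left(S \right)} = \frac{S}{9}$
$\sqrt{r + W{\left(o \right)}} = \sqrt{-38277 + \frac{1}{9} \cdot 30} = \sqrt{-38277 + \frac{10}{3}} = \sqrt{- \frac{114821}{3}} = \frac{i \sqrt{344463}}{3}$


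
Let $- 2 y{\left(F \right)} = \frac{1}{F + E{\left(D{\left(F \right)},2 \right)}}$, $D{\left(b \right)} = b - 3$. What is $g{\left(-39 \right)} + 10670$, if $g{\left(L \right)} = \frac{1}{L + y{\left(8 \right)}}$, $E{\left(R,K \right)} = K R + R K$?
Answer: $\frac{23313894}{2185} \approx 10670.0$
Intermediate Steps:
$D{\left(b \right)} = -3 + b$
$E{\left(R,K \right)} = 2 K R$ ($E{\left(R,K \right)} = K R + K R = 2 K R$)
$y{\left(F \right)} = - \frac{1}{2 \left(-12 + 5 F\right)}$ ($y{\left(F \right)} = - \frac{1}{2 \left(F + 2 \cdot 2 \left(-3 + F\right)\right)} = - \frac{1}{2 \left(F + \left(-12 + 4 F\right)\right)} = - \frac{1}{2 \left(-12 + 5 F\right)}$)
$g{\left(L \right)} = \frac{1}{- \frac{1}{56} + L}$ ($g{\left(L \right)} = \frac{1}{L - \frac{1}{-24 + 10 \cdot 8}} = \frac{1}{L - \frac{1}{-24 + 80}} = \frac{1}{L - \frac{1}{56}} = \frac{1}{- \frac{1}{56} + L}$)
$g{\left(-39 \right)} + 10670 = \frac{56}{-1 + 56 \left(-39\right)} + 10670 = \frac{56}{-1 - 2184} + 10670 = \frac{56}{-2185} + 10670 = 56 \left(- \frac{1}{2185}\right) + 10670 = - \frac{56}{2185} + 10670 = \frac{23313894}{2185}$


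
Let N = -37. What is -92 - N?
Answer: -55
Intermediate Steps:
-92 - N = -92 - 1*(-37) = -92 + 37 = -55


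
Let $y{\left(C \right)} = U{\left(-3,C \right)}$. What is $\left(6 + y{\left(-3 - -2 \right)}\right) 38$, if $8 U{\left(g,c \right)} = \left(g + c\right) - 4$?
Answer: $190$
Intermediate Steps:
$U{\left(g,c \right)} = - \frac{1}{2} + \frac{c}{8} + \frac{g}{8}$ ($U{\left(g,c \right)} = \frac{\left(g + c\right) - 4}{8} = \frac{\left(c + g\right) - 4}{8} = \frac{-4 + c + g}{8} = - \frac{1}{2} + \frac{c}{8} + \frac{g}{8}$)
$y{\left(C \right)} = - \frac{7}{8} + \frac{C}{8}$ ($y{\left(C \right)} = - \frac{1}{2} + \frac{C}{8} + \frac{1}{8} \left(-3\right) = - \frac{1}{2} + \frac{C}{8} - \frac{3}{8} = - \frac{7}{8} + \frac{C}{8}$)
$\left(6 + y{\left(-3 - -2 \right)}\right) 38 = \left(6 - \left(\frac{7}{8} - \frac{-3 - -2}{8}\right)\right) 38 = \left(6 - \left(\frac{7}{8} - \frac{-3 + 2}{8}\right)\right) 38 = \left(6 + \left(- \frac{7}{8} + \frac{1}{8} \left(-1\right)\right)\right) 38 = \left(6 - 1\right) 38 = 5 \cdot 38 = 190$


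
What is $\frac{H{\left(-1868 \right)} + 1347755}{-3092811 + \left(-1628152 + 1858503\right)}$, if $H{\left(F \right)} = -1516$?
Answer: $- \frac{1346239}{2862460} \approx -0.47031$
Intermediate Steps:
$\frac{H{\left(-1868 \right)} + 1347755}{-3092811 + \left(-1628152 + 1858503\right)} = \frac{-1516 + 1347755}{-3092811 + \left(-1628152 + 1858503\right)} = \frac{1346239}{-3092811 + 230351} = \frac{1346239}{-2862460} = 1346239 \left(- \frac{1}{2862460}\right) = - \frac{1346239}{2862460}$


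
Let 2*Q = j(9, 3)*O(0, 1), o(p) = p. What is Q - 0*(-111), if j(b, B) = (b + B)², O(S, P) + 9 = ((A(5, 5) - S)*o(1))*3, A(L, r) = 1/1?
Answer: -432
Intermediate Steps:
A(L, r) = 1
O(S, P) = -6 - 3*S (O(S, P) = -9 + ((1 - S)*1)*3 = -9 + (1 - S)*3 = -9 + (3 - 3*S) = -6 - 3*S)
j(b, B) = (B + b)²
Q = -432 (Q = ((3 + 9)²*(-6 - 3*0))/2 = (12²*(-6 + 0))/2 = (144*(-6))/2 = (½)*(-864) = -432)
Q - 0*(-111) = -432 - 0*(-111) = -432 - 1*0 = -432 + 0 = -432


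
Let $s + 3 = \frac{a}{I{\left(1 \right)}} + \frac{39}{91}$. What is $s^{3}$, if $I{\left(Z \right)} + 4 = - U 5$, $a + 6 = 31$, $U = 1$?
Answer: $- \frac{38272753}{250047} \approx -153.06$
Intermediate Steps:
$a = 25$ ($a = -6 + 31 = 25$)
$I{\left(Z \right)} = -9$ ($I{\left(Z \right)} = -4 + \left(-1\right) 1 \cdot 5 = -4 - 5 = -9$)
$s = - \frac{337}{63}$ ($s = -3 + \left(\frac{25}{-9} + \frac{39}{91}\right) = -3 + \left(25 \left(- \frac{1}{9}\right) + 39 \cdot \frac{1}{91}\right) = -3 + \left(- \frac{25}{9} + \frac{3}{7}\right) = -3 - \frac{148}{63} = - \frac{337}{63} \approx -5.3492$)
$s^{3} = \left(- \frac{337}{63}\right)^{3} = - \frac{38272753}{250047}$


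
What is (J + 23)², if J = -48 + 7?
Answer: 324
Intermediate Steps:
J = -41
(J + 23)² = (-41 + 23)² = (-18)² = 324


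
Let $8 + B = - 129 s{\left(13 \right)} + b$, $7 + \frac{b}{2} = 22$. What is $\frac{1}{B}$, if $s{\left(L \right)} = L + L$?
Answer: $- \frac{1}{3332} \approx -0.00030012$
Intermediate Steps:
$b = 30$ ($b = -14 + 2 \cdot 22 = -14 + 44 = 30$)
$s{\left(L \right)} = 2 L$
$B = -3332$ ($B = -8 + \left(- 129 \cdot 2 \cdot 13 + 30\right) = -8 + \left(\left(-129\right) 26 + 30\right) = -8 + \left(-3354 + 30\right) = -8 - 3324 = -3332$)
$\frac{1}{B} = \frac{1}{-3332} = - \frac{1}{3332}$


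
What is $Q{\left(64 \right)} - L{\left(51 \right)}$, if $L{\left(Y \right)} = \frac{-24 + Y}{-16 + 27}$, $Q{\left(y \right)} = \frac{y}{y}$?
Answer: $- \frac{16}{11} \approx -1.4545$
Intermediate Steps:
$Q{\left(y \right)} = 1$
$L{\left(Y \right)} = - \frac{24}{11} + \frac{Y}{11}$ ($L{\left(Y \right)} = \frac{-24 + Y}{11} = \left(-24 + Y\right) \frac{1}{11} = - \frac{24}{11} + \frac{Y}{11}$)
$Q{\left(64 \right)} - L{\left(51 \right)} = 1 - \left(- \frac{24}{11} + \frac{1}{11} \cdot 51\right) = 1 - \left(- \frac{24}{11} + \frac{51}{11}\right) = 1 - \frac{27}{11} = - \frac{16}{11}$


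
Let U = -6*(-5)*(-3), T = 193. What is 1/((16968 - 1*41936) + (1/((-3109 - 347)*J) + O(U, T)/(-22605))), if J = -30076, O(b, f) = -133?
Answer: -783207912960/19555130562653329 ≈ -4.0051e-5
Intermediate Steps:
U = -90 (U = 30*(-3) = -90)
1/((16968 - 1*41936) + (1/((-3109 - 347)*J) + O(U, T)/(-22605))) = 1/((16968 - 1*41936) + (1/(-3109 - 347*(-30076)) - 133/(-22605))) = 1/((16968 - 41936) + (-1/30076/(-3456) - 133*(-1/22605))) = 1/(-24968 + (-1/3456*(-1/30076) + 133/22605)) = 1/(-24968 + (1/103942656 + 133/22605)) = 1/(-24968 + 4608131951/783207912960) = 1/(-19555130562653329/783207912960) = -783207912960/19555130562653329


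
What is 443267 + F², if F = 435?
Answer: 632492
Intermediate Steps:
443267 + F² = 443267 + 435² = 443267 + 189225 = 632492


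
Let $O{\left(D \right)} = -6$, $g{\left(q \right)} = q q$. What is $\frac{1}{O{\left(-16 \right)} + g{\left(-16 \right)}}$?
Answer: $\frac{1}{250} \approx 0.004$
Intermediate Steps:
$g{\left(q \right)} = q^{2}$
$\frac{1}{O{\left(-16 \right)} + g{\left(-16 \right)}} = \frac{1}{-6 + \left(-16\right)^{2}} = \frac{1}{-6 + 256} = \frac{1}{250}$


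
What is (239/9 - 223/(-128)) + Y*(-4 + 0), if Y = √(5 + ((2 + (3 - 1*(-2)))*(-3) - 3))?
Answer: 32599/1152 - 4*I*√19 ≈ 28.298 - 17.436*I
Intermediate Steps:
Y = I*√19 (Y = √(5 + ((2 + (3 + 2))*(-3) - 3)) = √(5 + ((2 + 5)*(-3) - 3)) = √(5 + (7*(-3) - 3)) = √(5 + (-21 - 3)) = √(5 - 24) = √(-19) = I*√19 ≈ 4.3589*I)
(239/9 - 223/(-128)) + Y*(-4 + 0) = (239/9 - 223/(-128)) + (I*√19)*(-4 + 0) = (239*(⅑) - 223*(-1/128)) + (I*√19)*(-4) = (239/9 + 223/128) - 4*I*√19 = 32599/1152 - 4*I*√19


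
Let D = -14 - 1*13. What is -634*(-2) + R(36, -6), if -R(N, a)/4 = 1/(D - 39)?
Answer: 41846/33 ≈ 1268.1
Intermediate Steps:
D = -27 (D = -14 - 13 = -27)
R(N, a) = 2/33 (R(N, a) = -4/(-27 - 39) = -4/(-66) = -4*(-1/66) = 2/33)
-634*(-2) + R(36, -6) = -634*(-2) + 2/33 = 1268 + 2/33 = 41846/33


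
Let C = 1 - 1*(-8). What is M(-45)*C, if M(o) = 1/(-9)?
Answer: -1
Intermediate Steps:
C = 9 (C = 1 + 8 = 9)
M(o) = -⅑
M(-45)*C = -⅑*9 = -1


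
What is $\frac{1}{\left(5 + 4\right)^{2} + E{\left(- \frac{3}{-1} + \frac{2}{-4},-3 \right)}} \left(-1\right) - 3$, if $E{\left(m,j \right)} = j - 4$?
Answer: $- \frac{223}{74} \approx -3.0135$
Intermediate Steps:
$E{\left(m,j \right)} = -4 + j$
$\frac{1}{\left(5 + 4\right)^{2} + E{\left(- \frac{3}{-1} + \frac{2}{-4},-3 \right)}} \left(-1\right) - 3 = \frac{1}{\left(5 + 4\right)^{2} - 7} \left(-1\right) - 3 = \frac{1}{9^{2} - 7} \left(-1\right) - 3 = \frac{1}{81 - 7} \left(-1\right) - 3 = \frac{1}{74} \left(-1\right) - 3 = - \frac{1}{74} - 3 = - \frac{223}{74}$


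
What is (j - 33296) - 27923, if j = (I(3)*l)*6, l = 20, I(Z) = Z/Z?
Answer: -61099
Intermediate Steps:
I(Z) = 1
j = 120 (j = (1*20)*6 = 20*6 = 120)
(j - 33296) - 27923 = (120 - 33296) - 27923 = -33176 - 27923 = -61099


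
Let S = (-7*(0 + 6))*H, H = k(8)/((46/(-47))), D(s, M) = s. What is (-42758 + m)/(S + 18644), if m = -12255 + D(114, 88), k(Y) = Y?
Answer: -1262677/436708 ≈ -2.8914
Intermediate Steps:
H = -188/23 (H = 8/((46/(-47))) = 8/((46*(-1/47))) = 8/(-46/47) = 8*(-47/46) = -188/23 ≈ -8.1739)
S = 7896/23 (S = -7*(0 + 6)*(-188/23) = -7*6*(-188/23) = -42*(-188/23) = 7896/23 ≈ 343.30)
m = -12141 (m = -12255 + 114 = -12141)
(-42758 + m)/(S + 18644) = (-42758 - 12141)/(7896/23 + 18644) = -54899/436708/23 = -54899*23/436708 = -1262677/436708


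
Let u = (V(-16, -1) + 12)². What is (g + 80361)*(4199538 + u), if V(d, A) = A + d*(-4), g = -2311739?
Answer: -9383308204614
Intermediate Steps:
V(d, A) = A - 4*d
u = 5625 (u = ((-1 - 4*(-16)) + 12)² = ((-1 + 64) + 12)² = (63 + 12)² = 75² = 5625)
(g + 80361)*(4199538 + u) = (-2311739 + 80361)*(4199538 + 5625) = -2231378*4205163 = -9383308204614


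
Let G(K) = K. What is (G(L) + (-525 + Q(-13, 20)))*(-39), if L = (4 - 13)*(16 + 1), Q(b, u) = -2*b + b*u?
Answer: 35568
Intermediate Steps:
L = -153 (L = -9*17 = -153)
(G(L) + (-525 + Q(-13, 20)))*(-39) = (-153 + (-525 - 13*(-2 + 20)))*(-39) = (-153 + (-525 - 13*18))*(-39) = (-153 + (-525 - 234))*(-39) = (-153 - 759)*(-39) = -912*(-39) = 35568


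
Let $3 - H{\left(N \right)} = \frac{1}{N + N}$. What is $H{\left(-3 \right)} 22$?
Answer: $\frac{209}{3} \approx 69.667$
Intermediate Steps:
$H{\left(N \right)} = 3 - \frac{1}{2 N}$ ($H{\left(N \right)} = 3 - \frac{1}{N + N} = 3 - \frac{1}{2 N}$)
$H{\left(-3 \right)} 22 = \left(3 - \frac{1}{2 \left(-3\right)}\right) 22 = \left(3 - - \frac{1}{6}\right) 22 = \left(3 + \frac{1}{6}\right) 22 = \frac{19}{6} \cdot 22 = \frac{209}{3}$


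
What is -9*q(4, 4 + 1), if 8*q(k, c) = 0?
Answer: 0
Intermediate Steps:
q(k, c) = 0 (q(k, c) = (⅛)*0 = 0)
-9*q(4, 4 + 1) = -9*0 = 0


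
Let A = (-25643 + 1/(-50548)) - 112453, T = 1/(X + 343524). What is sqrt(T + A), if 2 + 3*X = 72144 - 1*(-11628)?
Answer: I*sqrt(27384579049405073194965859)/14081939854 ≈ 371.61*I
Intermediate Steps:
X = 83770/3 (X = -2/3 + (72144 - 1*(-11628))/3 = -2/3 + (72144 + 11628)/3 = -2/3 + (1/3)*83772 = -2/3 + 27924 = 83770/3 ≈ 27923.)
T = 3/1114342 (T = 1/(83770/3 + 343524) = 1/(1114342/3) = 3/1114342 ≈ 2.6922e-6)
A = -6980476609/50548 (A = (-25643 - 1/50548) - 112453 = -1296202365/50548 - 112453 = -6980476609/50548 ≈ -1.3810e+5)
sqrt(T + A) = sqrt(3/1114342 - 6980476609/50548) = sqrt(-3889319132637317/28163879708) = I*sqrt(27384579049405073194965859)/14081939854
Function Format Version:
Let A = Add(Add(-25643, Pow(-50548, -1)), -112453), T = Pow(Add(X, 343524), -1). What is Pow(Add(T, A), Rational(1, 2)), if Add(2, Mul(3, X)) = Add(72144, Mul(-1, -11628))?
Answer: Mul(Rational(1, 14081939854), I, Pow(27384579049405073194965859, Rational(1, 2))) ≈ Mul(371.61, I)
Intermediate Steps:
X = Rational(83770, 3) (X = Add(Rational(-2, 3), Mul(Rational(1, 3), Add(72144, Mul(-1, -11628)))) = Add(Rational(-2, 3), Mul(Rational(1, 3), Add(72144, 11628))) = Add(Rational(-2, 3), Mul(Rational(1, 3), 83772)) = Add(Rational(-2, 3), 27924) = Rational(83770, 3) ≈ 27923.)
T = Rational(3, 1114342) (T = Pow(Add(Rational(83770, 3), 343524), -1) = Pow(Rational(1114342, 3), -1) = Rational(3, 1114342) ≈ 2.6922e-6)
A = Rational(-6980476609, 50548) (A = Add(Add(-25643, Rational(-1, 50548)), -112453) = Add(Rational(-1296202365, 50548), -112453) = Rational(-6980476609, 50548) ≈ -1.3810e+5)
Pow(Add(T, A), Rational(1, 2)) = Pow(Add(Rational(3, 1114342), Rational(-6980476609, 50548)), Rational(1, 2)) = Pow(Rational(-3889319132637317, 28163879708), Rational(1, 2)) = Mul(Rational(1, 14081939854), I, Pow(27384579049405073194965859, Rational(1, 2)))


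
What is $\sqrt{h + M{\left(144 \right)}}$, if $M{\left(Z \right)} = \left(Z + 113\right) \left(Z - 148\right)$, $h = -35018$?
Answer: $i \sqrt{36046} \approx 189.86 i$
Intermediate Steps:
$M{\left(Z \right)} = \left(-148 + Z\right) \left(113 + Z\right)$ ($M{\left(Z \right)} = \left(113 + Z\right) \left(-148 + Z\right) = \left(-148 + Z\right) \left(113 + Z\right)$)
$\sqrt{h + M{\left(144 \right)}} = \sqrt{-35018 - \left(21764 - 20736\right)} = \sqrt{-35018 - 1028} = \sqrt{-36046} = i \sqrt{36046}$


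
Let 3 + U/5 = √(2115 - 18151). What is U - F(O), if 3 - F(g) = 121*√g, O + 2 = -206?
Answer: -18 + 10*I*√4009 + 484*I*√13 ≈ -18.0 + 2378.3*I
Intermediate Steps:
O = -208 (O = -2 - 206 = -208)
U = -15 + 10*I*√4009 (U = -15 + 5*√(2115 - 18151) = -15 + 5*√(-16036) = -15 + 5*(2*I*√4009) = -15 + 10*I*√4009 ≈ -15.0 + 633.17*I)
F(g) = 3 - 121*√g
U - F(O) = (-15 + 10*I*√4009) - (3 - 484*I*√13) = (-15 + 10*I*√4009) + (-3 + 484*I*√13) = -18 + 10*I*√4009 + 484*I*√13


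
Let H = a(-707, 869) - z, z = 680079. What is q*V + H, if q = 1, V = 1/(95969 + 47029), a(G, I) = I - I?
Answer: -97249936841/142998 ≈ -6.8008e+5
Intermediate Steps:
a(G, I) = 0
V = 1/142998 ≈ 6.9931e-6
H = -680079 (H = 0 - 1*680079 = 0 - 680079 = -680079)
q*V + H = 1*(1/142998) - 680079 = 1/142998 - 680079 = -97249936841/142998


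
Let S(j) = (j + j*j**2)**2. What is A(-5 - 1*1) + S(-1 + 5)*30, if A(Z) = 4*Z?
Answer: 138696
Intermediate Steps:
S(j) = (j + j**3)**2
A(-5 - 1*1) + S(-1 + 5)*30 = 4*(-5 - 1*1) + ((-1 + 5)**2*(1 + (-1 + 5)**2)**2)*30 = 4*(-5 - 1) + (4**2*(1 + 4**2)**2)*30 = 4*(-6) + (16*(1 + 16)**2)*30 = -24 + (16*17**2)*30 = -24 + (16*289)*30 = -24 + 4624*30 = -24 + 138720 = 138696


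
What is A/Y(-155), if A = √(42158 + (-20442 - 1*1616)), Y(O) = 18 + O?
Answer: -10*√201/137 ≈ -1.0349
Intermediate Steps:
A = 10*√201 (A = √(42158 + (-20442 - 1616)) = √(42158 - 22058) = √20100 = 10*√201 ≈ 141.77)
A/Y(-155) = (10*√201)/(18 - 155) = (10*√201)/(-137) = (10*√201)*(-1/137) = -10*√201/137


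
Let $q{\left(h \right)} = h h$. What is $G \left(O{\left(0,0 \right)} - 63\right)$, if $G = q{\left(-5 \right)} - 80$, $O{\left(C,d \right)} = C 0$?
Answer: $3465$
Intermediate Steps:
$O{\left(C,d \right)} = 0$
$q{\left(h \right)} = h^{2}$
$G = -55$ ($G = \left(-5\right)^{2} - 80 = 25 - 80 = -55$)
$G \left(O{\left(0,0 \right)} - 63\right) = - 55 \left(0 - 63\right) = \left(-55\right) \left(-63\right) = 3465$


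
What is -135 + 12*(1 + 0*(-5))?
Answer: -123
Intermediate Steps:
-135 + 12*(1 + 0*(-5)) = -135 + 12*(1 + 0) = -135 + 12*1 = -135 + 12 = -123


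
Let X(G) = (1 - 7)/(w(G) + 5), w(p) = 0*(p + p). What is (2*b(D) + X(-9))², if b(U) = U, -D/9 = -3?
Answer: 69696/25 ≈ 2787.8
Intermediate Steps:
D = 27 (D = -9*(-3) = 27)
w(p) = 0 (w(p) = 0*(2*p) = 0)
X(G) = -6/5 (X(G) = (1 - 7)/(0 + 5) = -6/5)
(2*b(D) + X(-9))² = (2*27 - 6/5)² = (54 - 6/5)² = (264/5)² = 69696/25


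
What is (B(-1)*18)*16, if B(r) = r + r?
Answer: -576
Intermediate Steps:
B(r) = 2*r
(B(-1)*18)*16 = ((2*(-1))*18)*16 = -2*18*16 = -36*16 = -576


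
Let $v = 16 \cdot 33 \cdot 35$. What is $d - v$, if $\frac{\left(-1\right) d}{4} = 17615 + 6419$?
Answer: $-114616$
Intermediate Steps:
$v = 18480$ ($v = 528 \cdot 35 = 18480$)
$d = -96136$ ($d = - 4 \left(17615 + 6419\right) = \left(-4\right) 24034 = -96136$)
$d - v = -96136 - 18480 = -114616$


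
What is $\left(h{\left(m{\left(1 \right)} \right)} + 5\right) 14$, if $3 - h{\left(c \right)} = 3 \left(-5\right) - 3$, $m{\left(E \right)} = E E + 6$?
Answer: $364$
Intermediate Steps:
$m{\left(E \right)} = 6 + E^{2}$ ($m{\left(E \right)} = E^{2} + 6 = 6 + E^{2}$)
$h{\left(c \right)} = 21$ ($h{\left(c \right)} = 3 - \left(3 \left(-5\right) - 3\right) = 3 - \left(-15 - 3\right) = 3 - -18 = 3 + 18 = 21$)
$\left(h{\left(m{\left(1 \right)} \right)} + 5\right) 14 = \left(21 + 5\right) 14 = 26 \cdot 14 = 364$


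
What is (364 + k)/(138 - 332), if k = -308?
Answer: -28/97 ≈ -0.28866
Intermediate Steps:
(364 + k)/(138 - 332) = (364 - 308)/(138 - 332) = 56/(-194) = 56*(-1/194) = -28/97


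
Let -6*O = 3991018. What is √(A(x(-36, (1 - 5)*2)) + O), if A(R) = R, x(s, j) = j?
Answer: I*√5986599/3 ≈ 815.58*I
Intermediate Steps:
O = -1995509/3 (O = -⅙*3991018 = -1995509/3 ≈ -6.6517e+5)
√(A(x(-36, (1 - 5)*2)) + O) = √((1 - 5)*2 - 1995509/3) = √(-4*2 - 1995509/3) = √(-8 - 1995509/3) = √(-1995533/3) = I*√5986599/3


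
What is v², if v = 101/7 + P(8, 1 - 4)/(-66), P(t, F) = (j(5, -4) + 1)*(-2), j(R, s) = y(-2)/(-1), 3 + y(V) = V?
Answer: 1265625/5929 ≈ 213.46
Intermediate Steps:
y(V) = -3 + V
j(R, s) = 5 (j(R, s) = (-3 - 2)/(-1) = -5*(-1) = 5)
P(t, F) = -12 (P(t, F) = (5 + 1)*(-2) = 6*(-2) = -12)
v = 1125/77 (v = 101/7 - 12/(-66) = 101*(⅐) - 12*(-1/66) = 101/7 + 2/11 = 1125/77 ≈ 14.610)
v² = (1125/77)² = 1265625/5929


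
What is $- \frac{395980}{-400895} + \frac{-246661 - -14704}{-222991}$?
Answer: $\frac{36258075539}{17879195389} \approx 2.0279$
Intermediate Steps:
$- \frac{395980}{-400895} + \frac{-246661 - -14704}{-222991} = \left(-395980\right) \left(- \frac{1}{400895}\right) + \left(-246661 + 14704\right) \left(- \frac{1}{222991}\right) = \frac{79196}{80179} - - \frac{231957}{222991} = \frac{79196}{80179} + \frac{231957}{222991} = \frac{36258075539}{17879195389}$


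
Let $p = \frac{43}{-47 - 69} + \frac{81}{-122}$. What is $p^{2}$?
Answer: $\frac{53597041}{50069776} \approx 1.0704$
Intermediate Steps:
$p = - \frac{7321}{7076}$ ($p = \frac{43}{-116} + 81 \left(- \frac{1}{122}\right) = 43 \left(- \frac{1}{116}\right) - \frac{81}{122} = - \frac{43}{116} - \frac{81}{122} = - \frac{7321}{7076} \approx -1.0346$)
$p^{2} = \left(- \frac{7321}{7076}\right)^{2} = \frac{53597041}{50069776}$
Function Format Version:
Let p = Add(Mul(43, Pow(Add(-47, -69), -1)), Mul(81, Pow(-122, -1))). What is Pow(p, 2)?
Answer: Rational(53597041, 50069776) ≈ 1.0704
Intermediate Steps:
p = Rational(-7321, 7076) (p = Add(Mul(43, Pow(-116, -1)), Mul(81, Rational(-1, 122))) = Add(Mul(43, Rational(-1, 116)), Rational(-81, 122)) = Add(Rational(-43, 116), Rational(-81, 122)) = Rational(-7321, 7076) ≈ -1.0346)
Pow(p, 2) = Pow(Rational(-7321, 7076), 2) = Rational(53597041, 50069776)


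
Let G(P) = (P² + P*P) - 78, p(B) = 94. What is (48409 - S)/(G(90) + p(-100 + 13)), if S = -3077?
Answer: 25743/8108 ≈ 3.1750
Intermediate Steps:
G(P) = -78 + 2*P² (G(P) = (P² + P²) - 78 = 2*P² - 78 = -78 + 2*P²)
(48409 - S)/(G(90) + p(-100 + 13)) = (48409 - 1*(-3077))/((-78 + 2*90²) + 94) = (48409 + 3077)/((-78 + 2*8100) + 94) = 51486/((-78 + 16200) + 94) = 51486/(16122 + 94) = 51486/16216 = 51486*(1/16216) = 25743/8108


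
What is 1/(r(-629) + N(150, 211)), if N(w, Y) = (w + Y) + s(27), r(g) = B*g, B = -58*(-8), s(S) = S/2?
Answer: -2/582963 ≈ -3.4307e-6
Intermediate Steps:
s(S) = S/2 (s(S) = S*(½) = S/2)
B = 464
r(g) = 464*g
N(w, Y) = 27/2 + Y + w (N(w, Y) = (w + Y) + (½)*27 = (Y + w) + 27/2 = 27/2 + Y + w)
1/(r(-629) + N(150, 211)) = 1/(464*(-629) + (27/2 + 211 + 150)) = 1/(-291856 + 749/2) = 1/(-582963/2) = -2/582963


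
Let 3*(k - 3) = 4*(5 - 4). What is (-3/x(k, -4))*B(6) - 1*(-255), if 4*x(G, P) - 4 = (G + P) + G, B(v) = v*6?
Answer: 2667/13 ≈ 205.15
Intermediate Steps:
B(v) = 6*v
k = 13/3 (k = 3 + (4*(5 - 4))/3 = 3 + (4*1)/3 = 3 + (1/3)*4 = 3 + 4/3 = 13/3 ≈ 4.3333)
x(G, P) = 1 + G/2 + P/4 (x(G, P) = 1 + ((G + P) + G)/4 = 1 + (P + 2*G)/4 = 1 + (G/2 + P/4) = 1 + G/2 + P/4)
(-3/x(k, -4))*B(6) - 1*(-255) = (-3/(1 + (1/2)*(13/3) + (1/4)*(-4)))*(6*6) - 1*(-255) = (-3/(1 + 13/6 - 1))*36 + 255 = (-3/(13/6))*36 + 255 = ((6/13)*(-3))*36 + 255 = -18/13*36 + 255 = -648/13 + 255 = 2667/13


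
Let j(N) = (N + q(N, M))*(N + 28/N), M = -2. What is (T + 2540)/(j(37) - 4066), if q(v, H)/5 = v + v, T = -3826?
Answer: -1286/11301 ≈ -0.11380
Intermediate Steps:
q(v, H) = 10*v (q(v, H) = 5*(v + v) = 5*(2*v) = 10*v)
j(N) = 11*N*(N + 28/N) (j(N) = (N + 10*N)*(N + 28/N) = (11*N)*(N + 28/N) = 11*N*(N + 28/N))
(T + 2540)/(j(37) - 4066) = (-3826 + 2540)/((308 + 11*37²) - 4066) = -1286/((308 + 11*1369) - 4066) = -1286/((308 + 15059) - 4066) = -1286/(15367 - 4066) = -1286/11301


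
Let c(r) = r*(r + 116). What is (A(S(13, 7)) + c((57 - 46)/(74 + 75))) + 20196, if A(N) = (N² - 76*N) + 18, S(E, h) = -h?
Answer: 461860040/22201 ≈ 20804.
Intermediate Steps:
A(N) = 18 + N² - 76*N
c(r) = r*(116 + r)
(A(S(13, 7)) + c((57 - 46)/(74 + 75))) + 20196 = ((18 + (-1*7)² - (-76)*7) + ((57 - 46)/(74 + 75))*(116 + (57 - 46)/(74 + 75))) + 20196 = ((18 + (-7)² - 76*(-7)) + (11/149)*(116 + 11/149)) + 20196 = ((18 + 49 + 532) + (11*(1/149))*(116 + 11*(1/149))) + 20196 = (599 + 11*(116 + 11/149)/149) + 20196 = (599 + (11/149)*(17295/149)) + 20196 = (599 + 190245/22201) + 20196 = 13488644/22201 + 20196 = 461860040/22201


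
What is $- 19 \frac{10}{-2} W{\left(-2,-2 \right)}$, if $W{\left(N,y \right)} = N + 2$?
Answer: $0$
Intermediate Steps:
$W{\left(N,y \right)} = 2 + N$
$- 19 \frac{10}{-2} W{\left(-2,-2 \right)} = - 19 \frac{10}{-2} \left(2 - 2\right) = - 19 \cdot 10 \left(- \frac{1}{2}\right) 0 = \left(-19\right) \left(-5\right) 0 = 95 \cdot 0 = 0$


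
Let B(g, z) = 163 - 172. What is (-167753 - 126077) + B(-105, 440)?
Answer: -293839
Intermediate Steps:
B(g, z) = -9
(-167753 - 126077) + B(-105, 440) = (-167753 - 126077) - 9 = -293830 - 9 = -293839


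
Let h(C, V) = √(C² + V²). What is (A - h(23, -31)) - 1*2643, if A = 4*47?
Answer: -2455 - √1490 ≈ -2493.6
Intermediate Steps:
A = 188
(A - h(23, -31)) - 1*2643 = (188 - √(23² + (-31)²)) - 1*2643 = (188 - √(529 + 961)) - 2643 = (188 - √1490) - 2643 = -2455 - √1490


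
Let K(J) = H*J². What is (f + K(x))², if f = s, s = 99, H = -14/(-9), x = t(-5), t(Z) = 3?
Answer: 12769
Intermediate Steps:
x = 3
H = 14/9 (H = -14*(-⅑) = 14/9 ≈ 1.5556)
K(J) = 14*J²/9
f = 99
(f + K(x))² = (99 + (14/9)*3²)² = (99 + (14/9)*9)² = (99 + 14)² = 113² = 12769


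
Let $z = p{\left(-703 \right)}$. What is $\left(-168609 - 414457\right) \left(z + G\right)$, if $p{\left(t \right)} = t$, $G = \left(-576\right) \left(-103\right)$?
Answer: $-34182244250$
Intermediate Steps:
$G = 59328$
$z = -703$
$\left(-168609 - 414457\right) \left(z + G\right) = \left(-168609 - 414457\right) \left(-703 + 59328\right) = \left(-583066\right) 58625 = -34182244250$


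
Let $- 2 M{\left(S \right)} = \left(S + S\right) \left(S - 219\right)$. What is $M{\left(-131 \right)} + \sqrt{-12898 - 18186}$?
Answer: $-45850 + 2 i \sqrt{7771} \approx -45850.0 + 176.31 i$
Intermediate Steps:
$M{\left(S \right)} = - S \left(-219 + S\right)$ ($M{\left(S \right)} = - \frac{\left(S + S\right) \left(S - 219\right)}{2} = - \frac{2 S \left(-219 + S\right)}{2} = - S \left(-219 + S\right)$)
$M{\left(-131 \right)} + \sqrt{-12898 - 18186} = - 131 \left(219 - -131\right) + \sqrt{-12898 - 18186} = - 131 \left(219 + 131\right) + \sqrt{-31084} = \left(-131\right) 350 + 2 i \sqrt{7771} = -45850 + 2 i \sqrt{7771}$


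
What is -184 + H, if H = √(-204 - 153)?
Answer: -184 + I*√357 ≈ -184.0 + 18.894*I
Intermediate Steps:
H = I*√357 (H = √(-357) = I*√357 ≈ 18.894*I)
-184 + H = -184 + I*√357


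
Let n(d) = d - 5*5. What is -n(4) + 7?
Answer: 28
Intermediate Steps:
n(d) = -25 + d (n(d) = d - 25 = -25 + d)
-n(4) + 7 = -(-25 + 4) + 7 = -1*(-21) + 7 = 21 + 7 = 28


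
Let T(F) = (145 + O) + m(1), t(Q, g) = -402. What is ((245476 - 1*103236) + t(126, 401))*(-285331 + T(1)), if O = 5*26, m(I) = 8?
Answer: -40430638224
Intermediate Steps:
O = 130
T(F) = 283 (T(F) = (145 + 130) + 8 = 275 + 8 = 283)
((245476 - 1*103236) + t(126, 401))*(-285331 + T(1)) = ((245476 - 1*103236) - 402)*(-285331 + 283) = ((245476 - 103236) - 402)*(-285048) = (142240 - 402)*(-285048) = 141838*(-285048) = -40430638224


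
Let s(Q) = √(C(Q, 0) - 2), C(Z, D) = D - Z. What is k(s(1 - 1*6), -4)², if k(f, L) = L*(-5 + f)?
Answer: 448 - 160*√3 ≈ 170.87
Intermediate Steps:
s(Q) = √(-2 - Q) (s(Q) = √((0 - Q) - 2) = √(-Q - 2) = √(-2 - Q))
k(s(1 - 1*6), -4)² = (-4*(-5 + √(-2 - (1 - 1*6))))² = (-4*(-5 + √(-2 - (1 - 6))))² = (-4*(-5 + √(-2 - 1*(-5))))² = (-4*(-5 + √(-2 + 5)))² = (-4*(-5 + √3))² = (20 - 4*√3)²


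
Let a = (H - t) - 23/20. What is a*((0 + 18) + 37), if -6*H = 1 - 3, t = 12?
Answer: -8459/12 ≈ -704.92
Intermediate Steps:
H = ⅓ (H = -(1 - 3)/6 = -⅙*(-2) = ⅓ ≈ 0.33333)
a = -769/60 (a = (⅓ - 1*12) - 23/20 = (⅓ - 12) - 23/20 = -35/3 - 1*23/20 = -35/3 - 23/20 = -769/60 ≈ -12.817)
a*((0 + 18) + 37) = -769*((0 + 18) + 37)/60 = -769*(18 + 37)/60 = -769/60*55 = -8459/12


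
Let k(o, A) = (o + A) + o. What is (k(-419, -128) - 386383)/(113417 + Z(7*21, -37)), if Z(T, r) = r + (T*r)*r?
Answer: -387349/314623 ≈ -1.2312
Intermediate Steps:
k(o, A) = A + 2*o (k(o, A) = (A + o) + o = A + 2*o)
Z(T, r) = r + T*r²
(k(-419, -128) - 386383)/(113417 + Z(7*21, -37)) = ((-128 + 2*(-419)) - 386383)/(113417 - 37*(1 + (7*21)*(-37))) = ((-128 - 838) - 386383)/(113417 - 37*(1 + 147*(-37))) = (-966 - 386383)/(113417 - 37*(1 - 5439)) = -387349/(113417 - 37*(-5438)) = -387349/(113417 + 201206) = -387349/314623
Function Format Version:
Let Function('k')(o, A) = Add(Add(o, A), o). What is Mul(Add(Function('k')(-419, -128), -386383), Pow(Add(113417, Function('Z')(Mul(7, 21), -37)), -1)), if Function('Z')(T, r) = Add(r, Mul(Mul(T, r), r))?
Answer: Rational(-387349, 314623) ≈ -1.2312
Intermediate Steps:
Function('k')(o, A) = Add(A, Mul(2, o)) (Function('k')(o, A) = Add(Add(A, o), o) = Add(A, Mul(2, o)))
Function('Z')(T, r) = Add(r, Mul(T, Pow(r, 2)))
Mul(Add(Function('k')(-419, -128), -386383), Pow(Add(113417, Function('Z')(Mul(7, 21), -37)), -1)) = Mul(Add(Add(-128, Mul(2, -419)), -386383), Pow(Add(113417, Mul(-37, Add(1, Mul(Mul(7, 21), -37)))), -1)) = Mul(Add(Add(-128, -838), -386383), Pow(Add(113417, Mul(-37, Add(1, Mul(147, -37)))), -1)) = Mul(Add(-966, -386383), Pow(Add(113417, Mul(-37, Add(1, -5439))), -1)) = Mul(-387349, Pow(Add(113417, Mul(-37, -5438)), -1)) = Mul(-387349, Pow(Add(113417, 201206), -1)) = Mul(-387349, Pow(314623, -1)) = Mul(-387349, Rational(1, 314623)) = Rational(-387349, 314623)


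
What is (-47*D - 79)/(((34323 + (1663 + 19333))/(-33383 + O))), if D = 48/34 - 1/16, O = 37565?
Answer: -4764651/442552 ≈ -10.766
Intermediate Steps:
D = 367/272 (D = 48*(1/34) - 1*1/16 = 24/17 - 1/16 = 367/272 ≈ 1.3493)
(-47*D - 79)/(((34323 + (1663 + 19333))/(-33383 + O))) = (-47*367/272 - 79)/(((34323 + (1663 + 19333))/(-33383 + 37565))) = (-17249/272 - 79)/(((34323 + 20996)/4182)) = -38737/(272*(55319*(1/4182))) = -38737/(272*55319/4182) = -38737/272*4182/55319 = -4764651/442552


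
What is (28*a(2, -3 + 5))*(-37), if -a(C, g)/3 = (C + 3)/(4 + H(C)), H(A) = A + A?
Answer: 3885/2 ≈ 1942.5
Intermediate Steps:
H(A) = 2*A
a(C, g) = -3*(3 + C)/(4 + 2*C) (a(C, g) = -3*(C + 3)/(4 + 2*C) = -3*(3 + C)/(4 + 2*C))
(28*a(2, -3 + 5))*(-37) = (28*(3*(-3 - 1*2)/(2*(2 + 2))))*(-37) = (28*((3/2)*(-3 - 2)/4))*(-37) = (28*((3/2)*(¼)*(-5)))*(-37) = (28*(-15/8))*(-37) = -105/2*(-37) = 3885/2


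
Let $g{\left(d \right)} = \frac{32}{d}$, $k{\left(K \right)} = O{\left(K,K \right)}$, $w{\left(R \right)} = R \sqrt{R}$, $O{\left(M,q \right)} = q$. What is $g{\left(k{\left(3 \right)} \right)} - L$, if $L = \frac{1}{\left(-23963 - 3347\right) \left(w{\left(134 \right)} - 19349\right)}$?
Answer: $\frac{325078748904193}{30476132715210} - \frac{67 \sqrt{134}}{5079355452535} \approx 10.667$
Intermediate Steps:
$w{\left(R \right)} = R^{\frac{3}{2}}$
$k{\left(K \right)} = K$
$L = \frac{1}{528421190 - 3659540 \sqrt{134}}$ ($L = \frac{1}{\left(-23963 - 3347\right) \left(134^{\frac{3}{2}} - 19349\right)} = \frac{1}{\left(-27310\right) \left(134 \sqrt{134} - 19349\right)} = \frac{1}{\left(-27310\right) \left(-19349 + 134 \sqrt{134}\right)} = \frac{1}{528421190 - 3659540 \sqrt{134}} \approx 2.0574 \cdot 10^{-9}$)
$g{\left(k{\left(3 \right)} \right)} - L = \frac{32}{3} - \left(\frac{19349}{10158710905070} + \frac{67 \sqrt{134}}{5079355452535}\right) = \frac{325078748904193}{30476132715210} - \frac{67 \sqrt{134}}{5079355452535}$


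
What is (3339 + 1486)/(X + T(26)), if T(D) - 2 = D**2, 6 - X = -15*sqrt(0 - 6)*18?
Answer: 91675/25146 - 24125*I*sqrt(6)/16764 ≈ 3.6457 - 3.5251*I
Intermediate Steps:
X = 6 + 270*I*sqrt(6) (X = 6 - (-15*sqrt(0 - 6))*18 = 6 - (-15*I*sqrt(6))*18 = 6 - (-270)*I*sqrt(6) = 6 + 270*I*sqrt(6) ≈ 6.0 + 661.36*I)
T(D) = 2 + D**2
(3339 + 1486)/(X + T(26)) = (3339 + 1486)/((6 + 270*I*sqrt(6)) + (2 + 26**2)) = 4825/((6 + 270*I*sqrt(6)) + (2 + 676)) = 4825/((6 + 270*I*sqrt(6)) + 678) = 4825/(684 + 270*I*sqrt(6))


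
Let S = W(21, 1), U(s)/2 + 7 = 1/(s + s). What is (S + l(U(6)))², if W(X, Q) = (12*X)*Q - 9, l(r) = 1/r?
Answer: 406546569/6889 ≈ 59014.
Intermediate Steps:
U(s) = -14 + 1/s (U(s) = -14 + 2/(s + s) = -14 + 2/((2*s)) = -14 + 2*(1/(2*s)) = -14 + 1/s)
W(X, Q) = -9 + 12*Q*X (W(X, Q) = 12*Q*X - 9 = -9 + 12*Q*X)
S = 243 (S = -9 + 12*1*21 = -9 + 252 = 243)
(S + l(U(6)))² = (243 + 1/(-14 + 1/6))² = (243 + 1/(-14 + ⅙))² = (243 + 1/(-83/6))² = (243 - 6/83)² = (20163/83)² = 406546569/6889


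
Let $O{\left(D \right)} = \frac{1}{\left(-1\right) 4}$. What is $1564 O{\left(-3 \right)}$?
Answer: $-391$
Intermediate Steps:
$O{\left(D \right)} = - \frac{1}{4}$ ($O{\left(D \right)} = \frac{1}{-4} = - \frac{1}{4}$)
$1564 O{\left(-3 \right)} = 1564 \left(- \frac{1}{4}\right) = -391$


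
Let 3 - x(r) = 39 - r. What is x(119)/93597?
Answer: 83/93597 ≈ 0.00088678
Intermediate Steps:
x(r) = -36 + r (x(r) = 3 - (39 - r) = 3 + (-39 + r) = -36 + r)
x(119)/93597 = (-36 + 119)/93597 = 83*(1/93597) = 83/93597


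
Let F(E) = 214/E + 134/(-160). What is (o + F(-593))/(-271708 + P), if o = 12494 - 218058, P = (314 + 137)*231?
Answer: 9752013011/7947480880 ≈ 1.2271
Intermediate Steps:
F(E) = -67/80 + 214/E (F(E) = 214/E + 134*(-1/160) = 214/E - 67/80 = -67/80 + 214/E)
P = 104181 (P = 451*231 = 104181)
o = -205564
(o + F(-593))/(-271708 + P) = (-205564 + (-67/80 + 214/(-593)))/(-271708 + 104181) = (-205564 + (-67/80 + 214*(-1/593)))/(-167527) = (-205564 + (-67/80 - 214/593))*(-1/167527) = (-205564 - 56851/47440)*(-1/167527) = -9752013011/47440*(-1/167527) = 9752013011/7947480880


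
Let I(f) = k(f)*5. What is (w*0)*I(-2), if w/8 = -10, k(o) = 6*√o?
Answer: 0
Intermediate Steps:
I(f) = 30*√f (I(f) = (6*√f)*5 = 30*√f)
w = -80 (w = 8*(-10) = -80)
(w*0)*I(-2) = (-80*0)*(30*√(-2)) = 0*(30*(I*√2)) = 0*(30*I*√2) = 0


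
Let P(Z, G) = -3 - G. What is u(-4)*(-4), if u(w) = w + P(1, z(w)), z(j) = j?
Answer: 12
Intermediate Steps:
u(w) = -3 (u(w) = w + (-3 - w) = -3)
u(-4)*(-4) = -3*(-4) = 12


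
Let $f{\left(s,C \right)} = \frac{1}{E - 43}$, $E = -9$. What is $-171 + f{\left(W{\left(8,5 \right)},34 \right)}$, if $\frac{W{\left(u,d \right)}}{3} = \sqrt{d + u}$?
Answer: $- \frac{8893}{52} \approx -171.02$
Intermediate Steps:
$W{\left(u,d \right)} = 3 \sqrt{d + u}$
$f{\left(s,C \right)} = - \frac{1}{52}$ ($f{\left(s,C \right)} = \frac{1}{-9 - 43} = \frac{1}{-52} = - \frac{1}{52}$)
$-171 + f{\left(W{\left(8,5 \right)},34 \right)} = -171 - \frac{1}{52} = - \frac{8893}{52}$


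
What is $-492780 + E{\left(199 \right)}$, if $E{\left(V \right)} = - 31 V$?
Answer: $-498949$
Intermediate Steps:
$-492780 + E{\left(199 \right)} = -492780 - 6169 = -498949$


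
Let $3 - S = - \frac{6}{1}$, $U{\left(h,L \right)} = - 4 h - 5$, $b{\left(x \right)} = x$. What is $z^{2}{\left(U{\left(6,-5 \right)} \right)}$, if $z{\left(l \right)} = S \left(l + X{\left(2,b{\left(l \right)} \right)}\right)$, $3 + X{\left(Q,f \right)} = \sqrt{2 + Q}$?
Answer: $72900$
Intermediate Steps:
$X{\left(Q,f \right)} = -3 + \sqrt{2 + Q}$
$U{\left(h,L \right)} = -5 - 4 h$
$S = 9$ ($S = 3 - - \frac{6}{1} = 3 - \left(-6\right) 1 = 3 - -6 = 3 + 6 = 9$)
$z{\left(l \right)} = -9 + 9 l$ ($z{\left(l \right)} = 9 \left(l - \left(3 - \sqrt{2 + 2}\right)\right) = 9 \left(l - \left(3 - \sqrt{4}\right)\right) = 9 \left(l + \left(-3 + 2\right)\right) = 9 \left(l - 1\right) = 9 \left(-1 + l\right) = -9 + 9 l$)
$z^{2}{\left(U{\left(6,-5 \right)} \right)} = \left(-9 + 9 \left(-5 - 24\right)\right)^{2} = \left(-9 + 9 \left(-29\right)\right)^{2} = \left(-9 - 261\right)^{2} = \left(-270\right)^{2} = 72900$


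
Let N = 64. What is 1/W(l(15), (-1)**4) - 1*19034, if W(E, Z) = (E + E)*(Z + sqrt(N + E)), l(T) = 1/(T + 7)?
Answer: -26400400/1387 + 11*sqrt(30998)/1387 ≈ -19033.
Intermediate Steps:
l(T) = 1/(7 + T)
W(E, Z) = 2*E*(Z + sqrt(64 + E)) (W(E, Z) = (E + E)*(Z + sqrt(64 + E)) = (2*E)*(Z + sqrt(64 + E)) = 2*E*(Z + sqrt(64 + E)))
1/W(l(15), (-1)**4) - 1*19034 = 1/(2*((-1)**4 + sqrt(64 + 1/(7 + 15)))/(7 + 15)) - 1*19034 = 1/(2*(1 + sqrt(64 + 1/22))/22) - 19034 = 1/(2*(1/22)*(1 + sqrt(64 + 1/22))) - 19034 = 1/(2*(1/22)*(1 + sqrt(1409/22))) - 19034 = 1/(2*(1/22)*(1 + sqrt(30998)/22)) - 19034 = 1/(1/11 + sqrt(30998)/242) - 19034 = -19034 + 1/(1/11 + sqrt(30998)/242)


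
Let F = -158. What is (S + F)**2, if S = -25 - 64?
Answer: 61009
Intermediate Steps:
S = -89
(S + F)**2 = (-89 - 158)**2 = (-247)**2 = 61009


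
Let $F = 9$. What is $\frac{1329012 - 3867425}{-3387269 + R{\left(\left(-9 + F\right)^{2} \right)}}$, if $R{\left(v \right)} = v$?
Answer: $\frac{2538413}{3387269} \approx 0.7494$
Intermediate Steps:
$\frac{1329012 - 3867425}{-3387269 + R{\left(\left(-9 + F\right)^{2} \right)}} = \frac{1329012 - 3867425}{-3387269 + \left(-9 + 9\right)^{2}} = - \frac{2538413}{-3387269 + 0^{2}} = - \frac{2538413}{-3387269 + 0} = - \frac{2538413}{-3387269} = \left(-2538413\right) \left(- \frac{1}{3387269}\right) = \frac{2538413}{3387269}$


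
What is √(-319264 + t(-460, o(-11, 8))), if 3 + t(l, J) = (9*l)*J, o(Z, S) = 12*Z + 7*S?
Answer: I*√4627 ≈ 68.022*I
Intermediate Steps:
o(Z, S) = 7*S + 12*Z
t(l, J) = -3 + 9*J*l (t(l, J) = -3 + (9*l)*J = -3 + 9*J*l)
√(-319264 + t(-460, o(-11, 8))) = √(-319264 + (-3 + 9*(7*8 + 12*(-11))*(-460))) = √(-319264 + (-3 + 9*(56 - 132)*(-460))) = √(-319264 + (-3 + 9*(-76)*(-460))) = √(-319264 + (-3 + 314640)) = √(-319264 + 314637) = √(-4627) = I*√4627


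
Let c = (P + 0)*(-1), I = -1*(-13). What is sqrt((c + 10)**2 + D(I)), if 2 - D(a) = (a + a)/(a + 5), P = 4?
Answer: sqrt(329)/3 ≈ 6.0461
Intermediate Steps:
I = 13
c = -4 (c = (4 + 0)*(-1) = 4*(-1) = -4)
D(a) = 2 - 2*a/(5 + a) (D(a) = 2 - (a + a)/(a + 5) = 2 - 2*a/(5 + a))
sqrt((c + 10)**2 + D(I)) = sqrt((-4 + 10)**2 + 10/(5 + 13)) = sqrt(6**2 + 10/18) = sqrt(36 + 10*(1/18)) = sqrt(36 + 5/9) = sqrt(329/9) = sqrt(329)/3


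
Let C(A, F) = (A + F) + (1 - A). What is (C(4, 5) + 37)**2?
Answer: 1849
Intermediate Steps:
C(A, F) = 1 + F
(C(4, 5) + 37)**2 = ((1 + 5) + 37)**2 = (6 + 37)**2 = 43**2 = 1849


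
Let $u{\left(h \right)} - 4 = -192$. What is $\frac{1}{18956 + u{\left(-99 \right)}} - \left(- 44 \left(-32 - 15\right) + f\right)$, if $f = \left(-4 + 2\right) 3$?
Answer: $- \frac{38699615}{18768} \approx -2062.0$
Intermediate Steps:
$u{\left(h \right)} = -188$ ($u{\left(h \right)} = 4 - 192 = -188$)
$f = -6$ ($f = \left(-2\right) 3 = -6$)
$\frac{1}{18956 + u{\left(-99 \right)}} - \left(- 44 \left(-32 - 15\right) + f\right) = \frac{1}{18956 - 188} - \left(- 44 \left(-32 - 15\right) - 6\right) = \frac{1}{18768} - \left(- 44 \left(-32 - 15\right) - 6\right) = \frac{1}{18768} - \left(\left(-44\right) \left(-47\right) - 6\right) = \frac{1}{18768} - \left(2068 - 6\right) = \frac{1}{18768} - 2062 = - \frac{38699615}{18768}$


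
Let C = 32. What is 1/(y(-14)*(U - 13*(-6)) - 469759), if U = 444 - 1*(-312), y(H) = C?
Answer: -1/443071 ≈ -2.2570e-6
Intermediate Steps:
y(H) = 32
U = 756 (U = 444 + 312 = 756)
1/(y(-14)*(U - 13*(-6)) - 469759) = 1/(32*(756 - 13*(-6)) - 469759) = 1/(32*(756 + 78) - 469759) = 1/(32*834 - 469759) = 1/(26688 - 469759) = 1/(-443071) = -1/443071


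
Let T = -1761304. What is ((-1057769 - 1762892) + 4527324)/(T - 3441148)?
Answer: -1706663/5202452 ≈ -0.32805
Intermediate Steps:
((-1057769 - 1762892) + 4527324)/(T - 3441148) = ((-1057769 - 1762892) + 4527324)/(-1761304 - 3441148) = (-2820661 + 4527324)/(-5202452) = 1706663*(-1/5202452) = -1706663/5202452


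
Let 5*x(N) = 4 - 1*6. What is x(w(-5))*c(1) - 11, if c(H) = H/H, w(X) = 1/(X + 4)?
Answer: -57/5 ≈ -11.400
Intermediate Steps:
w(X) = 1/(4 + X)
c(H) = 1
x(N) = -⅖ (x(N) = (4 - 1*6)/5 = (4 - 6)/5 = (⅕)*(-2) = -⅖)
x(w(-5))*c(1) - 11 = -⅖*1 - 11 = -⅖ - 11 = -57/5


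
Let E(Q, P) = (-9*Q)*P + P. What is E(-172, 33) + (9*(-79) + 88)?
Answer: 50494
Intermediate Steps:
E(Q, P) = P - 9*P*Q (E(Q, P) = -9*P*Q + P = P - 9*P*Q)
E(-172, 33) + (9*(-79) + 88) = 33*(1 - 9*(-172)) + (9*(-79) + 88) = 33*(1 + 1548) + (-711 + 88) = 33*1549 - 623 = 51117 - 623 = 50494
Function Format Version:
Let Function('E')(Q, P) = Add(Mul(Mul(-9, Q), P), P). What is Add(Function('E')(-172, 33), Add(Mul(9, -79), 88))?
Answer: 50494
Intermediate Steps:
Function('E')(Q, P) = Add(P, Mul(-9, P, Q)) (Function('E')(Q, P) = Add(Mul(-9, P, Q), P) = Add(P, Mul(-9, P, Q)))
Add(Function('E')(-172, 33), Add(Mul(9, -79), 88)) = Add(Mul(33, Add(1, Mul(-9, -172))), Add(Mul(9, -79), 88)) = Add(Mul(33, Add(1, 1548)), Add(-711, 88)) = Add(Mul(33, 1549), -623) = Add(51117, -623) = 50494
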